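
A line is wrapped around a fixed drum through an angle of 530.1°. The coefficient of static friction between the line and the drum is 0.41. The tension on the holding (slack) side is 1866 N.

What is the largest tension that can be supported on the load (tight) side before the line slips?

T_max ≈ 82900 N

At impending slip the capstan equation gives T₂/T₁ = e^{μβ} with β in radians.
β = 530.1° × π/180 = 9.252 rad.
e^{μβ} = e^{0.41×9.252} = 44.4.
T₂ = T₁ · e^{μβ} = 1866 × 44.4 = 82900 N.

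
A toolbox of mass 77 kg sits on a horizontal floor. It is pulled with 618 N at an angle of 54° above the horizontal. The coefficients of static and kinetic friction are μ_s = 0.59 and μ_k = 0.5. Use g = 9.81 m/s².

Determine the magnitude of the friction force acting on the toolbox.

f ≈ 128 N

N = m g − P sin α = 755.4 − 618×sin 54° = 255.4 N.
For equilibrium, f = P cos α = 618×cos 54° = 363.3 N.
μ_s N = 0.59 × 255.4 = 150.7 N.
The required friction exceeds μ_s N, so the toolbox moves and f = μ_k N = 128 N.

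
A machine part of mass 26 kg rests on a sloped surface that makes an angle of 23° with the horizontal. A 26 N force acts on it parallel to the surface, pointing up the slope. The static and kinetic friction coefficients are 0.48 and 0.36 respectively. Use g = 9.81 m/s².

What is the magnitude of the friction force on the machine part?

f ≈ 73.7 N (up the incline)

Perpendicular to the surface, N = m g cos θ = 26·9.81·cos 23° = 234.8 N.
The friction needed for equilibrium is m g sin θ − P = 99.66 − 26 = 73.66 N, measured positive up-slope.
Static friction can supply at most μ_s N = 112.7 N.
Since |73.66| ≤ 112.7 N, static friction is sufficient; f equals the required value, not μ_s N.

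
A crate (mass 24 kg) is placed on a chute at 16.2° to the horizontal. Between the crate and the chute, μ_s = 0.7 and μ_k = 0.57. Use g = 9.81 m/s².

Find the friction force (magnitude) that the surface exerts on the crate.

f ≈ 65.7 N (up the incline)

The normal reaction is N = m g cos θ = 226.1 N.
For equilibrium along the incline, friction must balance the weight component: f = m g sin θ = 65.69 N up the slope.
Maximum static friction available: μ_s N = 0.7 × 226.1 = 158.3 N.
Since |65.69| ≤ 158.3 N, the crate remains in static equilibrium and friction takes exactly the required value.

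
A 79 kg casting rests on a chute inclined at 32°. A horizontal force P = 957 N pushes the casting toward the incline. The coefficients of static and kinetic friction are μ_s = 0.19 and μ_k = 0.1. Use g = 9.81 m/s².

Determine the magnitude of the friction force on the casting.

f ≈ 116 N (down the incline)

Resolve perpendicular to the incline: N = m g cos θ + P sin θ = 79×9.81×cos 32° + 957×sin 32° = 1164 N.
Parallel to the incline: P cos θ − m g sin θ = 811.6 − 410.7 = 400.9 N; the friction needed to balance this is 400.9 N acting down the slope.
The limit of static friction is μ_s N = 221.2 N.
The required 400.9 N exceeds the static limit, so the casting slides up-slope and f = μ_k N = 0.1×1164 = 116 N.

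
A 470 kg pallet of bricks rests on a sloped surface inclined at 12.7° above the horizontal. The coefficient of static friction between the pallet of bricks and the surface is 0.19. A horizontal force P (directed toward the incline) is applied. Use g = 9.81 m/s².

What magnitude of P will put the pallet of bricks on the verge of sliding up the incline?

P ≈ 2000 N

At impending motion up the slope, friction acts down-slope at its limit: f = μ_s N.
Perpendicular to the incline: N = m g cos θ + P sin θ.
Along the incline: P cos θ = m g sin θ + μ_s N = m g sin θ + μ_s (m g cos θ + P sin θ).
Solving, P (cos θ − μ_s sin θ) = m g (sin θ + μ_s cos θ), so P = 470×9.81×(sin 12.7° + 0.19 cos 12.7°)/(cos 12.7° − 0.19 sin 12.7°) = 4610×0.4052/0.9338 = 2000 N.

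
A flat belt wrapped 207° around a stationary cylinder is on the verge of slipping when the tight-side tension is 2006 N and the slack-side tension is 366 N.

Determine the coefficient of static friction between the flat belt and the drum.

T₂/T₁ = e^{μβ} → μ = ln(T₂/T₁)/β.
β = 207° = 3.613 rad.
μ = ln(2006/366)/3.613 = ln(5.481)/3.613 = 0.471.

μ ≈ 0.471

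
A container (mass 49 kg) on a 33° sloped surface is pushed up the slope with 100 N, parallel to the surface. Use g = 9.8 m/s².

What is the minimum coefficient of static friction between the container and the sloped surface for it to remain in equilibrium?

N = m g cos θ = 402.7 N.
Friction must make up the shortfall along the incline: f = m g sin θ − P = 261.5 − 100 = 161.5 N.
At the threshold f = μ_s N, so μ_s,min = 161.5/402.7 = 0.401.

μ_s,min ≈ 0.401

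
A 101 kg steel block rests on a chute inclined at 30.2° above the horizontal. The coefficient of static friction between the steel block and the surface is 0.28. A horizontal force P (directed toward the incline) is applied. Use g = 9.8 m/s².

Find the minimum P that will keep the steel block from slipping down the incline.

P_min ≈ 257 N

The steel block tends to slide down (tan θ > μ_s), so at the point of impending slip friction acts up-slope at its limit: f = μ_s N.
Perpendicular to the incline: N = m g cos θ + P sin θ.
Along the incline: P cos θ + μ_s N = m g sin θ, i.e. P cos θ + μ_s (m g cos θ + P sin θ) = m g sin θ.
Solving, P (cos θ + μ_s sin θ) = m g (sin θ − μ_s cos θ), so P = 990×0.261/1.005 = 257 N.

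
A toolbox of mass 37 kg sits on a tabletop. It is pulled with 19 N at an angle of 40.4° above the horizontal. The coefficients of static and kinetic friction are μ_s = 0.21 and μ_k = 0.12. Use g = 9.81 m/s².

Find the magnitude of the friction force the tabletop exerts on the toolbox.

N = m g − P sin α = 363 − 19×sin 40.4° = 350.7 N.
The horizontal driving force is P cos α = 14.47 N, so equilibrium needs friction f = 14.47 N.
μ_s N = 0.21 × 350.7 = 73.64 N.
Since 14.47 N does not exceed the limit, the toolbox stays at rest and f = 14.5 N.

f ≈ 14.5 N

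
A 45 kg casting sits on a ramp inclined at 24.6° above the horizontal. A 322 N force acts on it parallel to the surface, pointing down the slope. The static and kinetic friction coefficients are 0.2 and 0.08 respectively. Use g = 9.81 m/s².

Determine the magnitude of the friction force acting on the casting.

Normal force: N = m g cos θ = 45 × 9.81 × cos 24.6° = 401.4 N.
For equilibrium along the incline the friction force must supply f = m g sin θ + P = 183.8 + 322 = 505.8 N (positive meaning up-slope).
Static friction can supply at most μ_s N = 80.28 N.
|505.8| exceeds 80.28 N, so the casting slips down-slope; friction is kinetic, f = μ_k N = 0.08×401.4 = 32.1 N.

f ≈ 32.1 N (up the incline)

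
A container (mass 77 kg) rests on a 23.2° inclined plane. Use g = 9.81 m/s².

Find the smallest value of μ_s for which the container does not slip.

At the slip threshold m g sin θ = μ_s m g cos θ, so μ_s,min = tan θ.
μ_s,min = tan 23.2° = 0.429.

μ_s,min ≈ 0.429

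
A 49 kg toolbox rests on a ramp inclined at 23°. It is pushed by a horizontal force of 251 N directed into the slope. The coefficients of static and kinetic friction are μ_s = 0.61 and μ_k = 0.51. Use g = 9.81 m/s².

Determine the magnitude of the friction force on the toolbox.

Normal direction: N = m g cos θ + P sin θ = 540.6 N.
Along the incline, the net driving force (taking up-slope positive) is P cos θ − m g sin θ = 231 − 187.8 = 43.23 N, so equilibrium requires friction f = -43.23 N (down-slope).
Maximum static friction: μ_s N = 0.61 × 540.6 = 329.7 N.
Since 43.23 N is within the 329.7 N limit, the toolbox stays put and friction is exactly 43.2 N.

f ≈ 43.2 N (down the incline)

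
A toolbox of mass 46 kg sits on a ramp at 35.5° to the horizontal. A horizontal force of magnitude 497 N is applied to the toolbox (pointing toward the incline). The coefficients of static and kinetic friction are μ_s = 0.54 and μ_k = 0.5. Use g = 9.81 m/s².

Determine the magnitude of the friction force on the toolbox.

f ≈ 143 N (down the incline)

The horizontal push has a component P sin θ into the surface, so N = m g cos θ + P sin θ = 367.4 + 288.6 = 656 N.
Along the incline, the net driving force (taking up-slope positive) is P cos θ − m g sin θ = 404.6 − 262 = 142.6 N, so equilibrium requires friction f = -142.6 N (down-slope).
The limit of static friction is μ_s N = 354.2 N.
|f_req| = 142.6 ≤ 354.2 N → the toolbox is in equilibrium; friction equals the required value.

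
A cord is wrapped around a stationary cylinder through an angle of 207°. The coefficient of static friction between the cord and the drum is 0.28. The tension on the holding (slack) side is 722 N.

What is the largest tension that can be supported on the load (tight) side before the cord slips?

At impending slip the capstan equation gives T₂/T₁ = e^{μβ} with β in radians.
β = 207° × π/180 = 3.613 rad.
e^{μβ} = e^{0.28×3.613} = 2.75.
T₂ = T₁ · e^{μβ} = 722 × 2.75 = 1990 N.

T_max ≈ 1990 N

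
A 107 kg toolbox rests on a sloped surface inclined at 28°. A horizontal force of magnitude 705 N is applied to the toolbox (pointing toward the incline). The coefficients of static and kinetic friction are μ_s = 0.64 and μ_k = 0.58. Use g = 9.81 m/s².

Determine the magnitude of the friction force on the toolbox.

Normal direction: N = m g cos θ + P sin θ = 1258 N.
Parallel to the incline: P cos θ − m g sin θ = 622.5 − 492.8 = 129.7 N; the friction needed to balance this is 129.7 N acting down the slope.
The limit of static friction is μ_s N = 805 N.
|f_req| = 129.7 ≤ 805 N → the toolbox is in equilibrium; friction equals the required value.

f ≈ 130 N (down the incline)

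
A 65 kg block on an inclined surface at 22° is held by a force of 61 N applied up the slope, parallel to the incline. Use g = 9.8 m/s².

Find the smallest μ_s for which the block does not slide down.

N = m g cos θ = 590.6 N.
Friction must make up the shortfall along the incline: f = m g sin θ − P = 238.6 − 61 = 177.6 N.
At the threshold f = μ_s N, so μ_s,min = 177.6/590.6 = 0.301.

μ_s,min ≈ 0.301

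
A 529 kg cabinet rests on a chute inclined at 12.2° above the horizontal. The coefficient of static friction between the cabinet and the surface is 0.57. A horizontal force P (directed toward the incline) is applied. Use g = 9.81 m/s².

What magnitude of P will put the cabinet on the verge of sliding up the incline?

At impending motion up the slope, friction acts down-slope at its limit: f = μ_s N.
Perpendicular to the incline: N = m g cos θ + P sin θ.
Along the incline: P cos θ = m g sin θ + μ_s N = m g sin θ + μ_s (m g cos θ + P sin θ).
Solving, P (cos θ − μ_s sin θ) = m g (sin θ + μ_s cos θ), so P = 529×9.81×(sin 12.2° + 0.57 cos 12.2°)/(cos 12.2° − 0.57 sin 12.2°) = 5190×0.7685/0.857 = 4650 N.

P ≈ 4650 N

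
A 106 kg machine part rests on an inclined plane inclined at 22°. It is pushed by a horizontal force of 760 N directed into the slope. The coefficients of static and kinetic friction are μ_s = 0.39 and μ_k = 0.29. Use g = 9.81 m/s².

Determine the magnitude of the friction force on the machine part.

Normal direction: N = m g cos θ + P sin θ = 1249 N.
Along the incline, the net driving force (taking up-slope positive) is P cos θ − m g sin θ = 704.7 − 389.5 = 315.1 N, so equilibrium requires friction f = -315.1 N (down-slope).
The limit of static friction is μ_s N = 487 N.
Since 315.1 N is within the 487 N limit, the machine part stays put and friction is exactly 315 N.

f ≈ 315 N (down the incline)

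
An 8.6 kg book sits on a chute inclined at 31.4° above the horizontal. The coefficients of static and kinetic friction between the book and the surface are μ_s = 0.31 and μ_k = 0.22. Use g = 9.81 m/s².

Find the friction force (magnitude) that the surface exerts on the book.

f ≈ 15.8 N (up the incline)

The normal reaction is N = m g cos θ = 72.01 N.
Along the slope the weight component is m g sin θ = 43.96 N; friction must supply exactly this, acting up-slope.
The static-friction ceiling is μ_s N = 0.31 × 72.01 = 22.32 N.
|43.96| exceeds 22.32 N, so the book slips down-slope; friction is kinetic, f = μ_k N = 0.22×72.01 = 15.8 N.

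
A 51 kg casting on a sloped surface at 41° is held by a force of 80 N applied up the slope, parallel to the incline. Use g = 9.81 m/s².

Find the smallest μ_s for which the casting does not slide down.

N = m g cos θ = 377.6 N.
Friction must make up the shortfall along the incline: f = m g sin θ − P = 328.2 − 80 = 248.2 N.
At the threshold f = μ_s N, so μ_s,min = 248.2/377.6 = 0.657.

μ_s,min ≈ 0.657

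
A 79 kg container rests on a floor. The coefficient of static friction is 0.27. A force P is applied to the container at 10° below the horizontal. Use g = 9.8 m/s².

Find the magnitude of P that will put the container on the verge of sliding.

N = m g + P sin α (the push presses the container into the floor).
At impending slip, P cos α = μ_s N = μ_s (m g + P sin α).
Solving: P (cos α − μ_s sin α) = μ_s m g → P = 0.27×774/(cos 10° − 0.27 sin 10°) = 209/0.9379 = 223 N.

P ≈ 223 N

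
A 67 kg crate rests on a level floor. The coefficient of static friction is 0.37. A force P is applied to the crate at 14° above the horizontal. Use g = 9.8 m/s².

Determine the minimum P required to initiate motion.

P ≈ 229 N

N = m g − P sin α (the pull lifts the crate).
At impending slip, P cos α = μ_s N = μ_s (m g − P sin α).
Solving: P (cos α + μ_s sin α) = μ_s m g → P = 0.37×657/(cos 14° + 0.37 sin 14°) = 243/1.06 = 229 N.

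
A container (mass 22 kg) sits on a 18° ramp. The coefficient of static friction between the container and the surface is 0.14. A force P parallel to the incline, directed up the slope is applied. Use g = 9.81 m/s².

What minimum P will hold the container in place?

P_min ≈ 38 N

The container tends to slide down (tan θ > μ_s), so at the point of impending slip friction acts up-slope at its limit: f = μ_s N.
P is parallel to the surface, so N = m g cos θ = 205 N.
Along the incline: P + μ_s N = m g sin θ, so P = 66.7 − 0.14×205 = 38 N.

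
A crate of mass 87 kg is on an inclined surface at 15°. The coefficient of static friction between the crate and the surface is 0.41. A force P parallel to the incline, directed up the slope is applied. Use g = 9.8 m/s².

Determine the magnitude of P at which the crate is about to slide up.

P ≈ 558 N

At impending motion up the slope, friction acts down-slope at its limit: f = μ_s N.
P is parallel to the surface, so N = m g cos θ = 824 N.
Along the incline: P = m g sin θ + μ_s N = 221 + 0.41×824 = 558 N.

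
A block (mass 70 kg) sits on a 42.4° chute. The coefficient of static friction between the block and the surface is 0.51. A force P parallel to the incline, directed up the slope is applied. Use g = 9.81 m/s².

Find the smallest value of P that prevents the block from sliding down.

The block tends to slide down (tan θ > μ_s), so at the point of impending slip friction acts up-slope at its limit: f = μ_s N.
P is parallel to the surface, so N = m g cos θ = 507 N.
Along the incline: P + μ_s N = m g sin θ, so P = 463 − 0.51×507 = 204 N.

P_min ≈ 204 N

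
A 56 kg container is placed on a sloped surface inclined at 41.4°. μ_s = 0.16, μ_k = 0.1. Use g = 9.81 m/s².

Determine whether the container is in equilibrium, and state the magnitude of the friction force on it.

N = m g cos θ = 412 N.
Down-slope weight component: m g sin θ = 363 N.
μ_s N = 65.9 N.
363 > 65.9 N, so it slides; kinetic friction f = μ_k N = 0.1×412 = 41.2 N.

f ≈ 41.2 N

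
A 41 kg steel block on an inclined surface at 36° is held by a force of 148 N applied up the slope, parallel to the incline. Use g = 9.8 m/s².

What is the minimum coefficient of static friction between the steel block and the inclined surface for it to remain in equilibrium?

N = m g cos θ = 325.1 N.
Friction must make up the shortfall along the incline: f = m g sin θ − P = 236.2 − 148 = 88.17 N.
At the threshold f = μ_s N, so μ_s,min = 88.17/325.1 = 0.271.

μ_s,min ≈ 0.271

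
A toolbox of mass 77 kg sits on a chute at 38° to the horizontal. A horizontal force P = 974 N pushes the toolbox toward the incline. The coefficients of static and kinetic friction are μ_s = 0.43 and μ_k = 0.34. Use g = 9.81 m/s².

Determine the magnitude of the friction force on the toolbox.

Normal direction: N = m g cos θ + P sin θ = 1195 N.
Along the incline, the net driving force (taking up-slope positive) is P cos θ − m g sin θ = 767.5 − 465.1 = 302.5 N, so equilibrium requires friction f = -302.5 N (down-slope).
The limit of static friction is μ_s N = 513.8 N.
Since 302.5 N is within the 513.8 N limit, the toolbox stays put and friction is exactly 302 N.

f ≈ 302 N (down the incline)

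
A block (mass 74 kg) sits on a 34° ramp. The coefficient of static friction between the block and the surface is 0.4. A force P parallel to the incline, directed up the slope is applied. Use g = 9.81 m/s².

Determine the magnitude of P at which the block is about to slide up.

At impending motion up the slope, friction acts down-slope at its limit: f = μ_s N.
P is parallel to the surface, so N = m g cos θ = 602 N.
Along the incline: P = m g sin θ + μ_s N = 406 + 0.4×602 = 647 N.

P ≈ 647 N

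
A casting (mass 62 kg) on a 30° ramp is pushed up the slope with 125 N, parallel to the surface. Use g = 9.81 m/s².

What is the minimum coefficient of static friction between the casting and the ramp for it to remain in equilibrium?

N = m g cos θ = 526.7 N.
Friction must make up the shortfall along the incline: f = m g sin θ − P = 304.1 − 125 = 179.1 N.
At the threshold f = μ_s N, so μ_s,min = 179.1/526.7 = 0.34.

μ_s,min ≈ 0.34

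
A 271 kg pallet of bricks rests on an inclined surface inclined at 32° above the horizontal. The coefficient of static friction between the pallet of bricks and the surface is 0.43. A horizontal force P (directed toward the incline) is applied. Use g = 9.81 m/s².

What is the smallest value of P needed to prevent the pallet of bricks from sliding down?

P_min ≈ 408 N

The pallet of bricks tends to slide down (tan θ > μ_s), so at the point of impending slip friction acts up-slope at its limit: f = μ_s N.
Perpendicular to the incline: N = m g cos θ + P sin θ.
Along the incline: P cos θ + μ_s N = m g sin θ, i.e. P cos θ + μ_s (m g cos θ + P sin θ) = m g sin θ.
Solving, P (cos θ + μ_s sin θ) = m g (sin θ − μ_s cos θ), so P = 2660×0.1653/1.076 = 408 N.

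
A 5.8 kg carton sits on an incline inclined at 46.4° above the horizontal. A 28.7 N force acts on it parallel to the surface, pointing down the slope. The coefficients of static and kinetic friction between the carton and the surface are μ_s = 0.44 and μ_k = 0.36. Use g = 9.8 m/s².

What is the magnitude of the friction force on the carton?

Normal force: N = m g cos θ = 5.8 × 9.8 × cos 46.4° = 39.2 N.
The friction needed for equilibrium is m g sin θ + P = 41.16 + 28.7 = 69.86 N, measured positive up-slope.
Static friction can supply at most μ_s N = 17.25 N.
Since |69.86| > 17.25 N, static friction cannot hold it; the carton slides down the incline and kinetic friction applies: f = μ_k N = 0.36 × 39.2 = 14.1 N.

f ≈ 14.1 N (up the incline)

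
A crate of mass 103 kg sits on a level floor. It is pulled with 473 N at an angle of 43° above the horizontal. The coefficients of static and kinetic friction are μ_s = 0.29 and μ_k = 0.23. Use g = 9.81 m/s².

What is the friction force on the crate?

f ≈ 158 N

N = m g − P sin α = 1010 − 473×sin 43° = 687.8 N.
For equilibrium, f = P cos α = 473×cos 43° = 345.9 N.
μ_s N = 0.29 × 687.8 = 199.5 N.
345.9 > 199.5 N → the crate slides; f = μ_k N = 0.23×687.8 = 158 N.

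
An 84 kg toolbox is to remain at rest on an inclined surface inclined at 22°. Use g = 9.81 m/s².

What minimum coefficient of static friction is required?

At the slip threshold m g sin θ = μ_s m g cos θ, so μ_s,min = tan θ.
μ_s,min = tan 22° = 0.404.

μ_s,min ≈ 0.404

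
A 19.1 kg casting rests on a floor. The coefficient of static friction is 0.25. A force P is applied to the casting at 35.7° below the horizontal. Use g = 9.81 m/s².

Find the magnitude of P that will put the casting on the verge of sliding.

P ≈ 70.3 N

N = m g + P sin α (the push presses the casting into the floor).
At impending slip, P cos α = μ_s N = μ_s (m g + P sin α).
Solving: P (cos α − μ_s sin α) = μ_s m g → P = 0.25×187/(cos 35.7° − 0.25 sin 35.7°) = 46.8/0.6662 = 70.3 N.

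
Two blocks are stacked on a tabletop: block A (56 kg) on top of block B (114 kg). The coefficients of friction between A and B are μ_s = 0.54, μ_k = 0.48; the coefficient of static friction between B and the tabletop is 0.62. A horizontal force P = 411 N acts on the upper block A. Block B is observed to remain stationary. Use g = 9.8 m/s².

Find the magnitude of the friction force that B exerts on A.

Normal force at the A–B interface: N₁ = m_A g = 548.8 N.
Maximum static friction on A from B: μ_s N₁ = 0.54×548.8 = 296.4 N.
P = 411 N exceeds that limit, so A slips over B and the interface friction becomes kinetic: f₁ = μ_k N₁ = 0.48×548.8 = 263 N.
By Newton's third law B feels 263 N forward from A. With B stationary, the floor's static friction on B balances it: f₂ = 263 N (well within μ_s(m_A+m_B)g = 1033 N).

f ≈ 263 N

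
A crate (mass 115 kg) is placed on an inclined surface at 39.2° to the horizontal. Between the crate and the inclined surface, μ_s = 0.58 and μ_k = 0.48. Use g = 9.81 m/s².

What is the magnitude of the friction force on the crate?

The normal reaction is N = m g cos θ = 874.3 N.
Along the slope the weight component is m g sin θ = 713 N; friction must supply exactly this, acting up-slope.
Static friction can supply at most μ_s N = 507.1 N.
Since |713| > 507.1 N, static friction cannot hold it; the crate slides down the incline and kinetic friction applies: f = μ_k N = 0.48 × 874.3 = 420 N.

f ≈ 420 N (up the incline)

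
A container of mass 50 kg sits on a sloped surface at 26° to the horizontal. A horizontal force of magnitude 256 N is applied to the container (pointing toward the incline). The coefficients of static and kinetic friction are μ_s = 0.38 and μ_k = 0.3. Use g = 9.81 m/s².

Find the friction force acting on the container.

The horizontal push has a component P sin θ into the surface, so N = m g cos θ + P sin θ = 440.9 + 112.2 = 553.1 N.
Parallel to the incline: P cos θ − m g sin θ = 230.1 − 215 = 15.07 N; the friction needed to balance this is 15.07 N acting down the slope.
Maximum static friction: μ_s N = 0.38 × 553.1 = 210.2 N.
|f_req| = 15.07 ≤ 210.2 N → the container is in equilibrium; friction equals the required value.

f ≈ 15.1 N (down the incline)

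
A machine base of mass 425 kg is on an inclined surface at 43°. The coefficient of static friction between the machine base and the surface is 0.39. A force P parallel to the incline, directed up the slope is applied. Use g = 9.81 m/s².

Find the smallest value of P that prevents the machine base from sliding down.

The machine base tends to slide down (tan θ > μ_s), so at the point of impending slip friction acts up-slope at its limit: f = μ_s N.
P is parallel to the surface, so N = m g cos θ = 3050 N.
Along the incline: P + μ_s N = m g sin θ, so P = 2840 − 0.39×3050 = 1650 N.

P_min ≈ 1650 N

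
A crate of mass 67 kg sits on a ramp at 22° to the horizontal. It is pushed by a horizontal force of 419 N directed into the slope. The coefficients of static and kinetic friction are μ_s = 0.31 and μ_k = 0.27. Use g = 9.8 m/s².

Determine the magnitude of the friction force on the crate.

f ≈ 143 N (down the incline)

Normal direction: N = m g cos θ + P sin θ = 765.7 N.
Parallel to the incline: P cos θ − m g sin θ = 388.5 − 246 = 142.5 N; the friction needed to balance this is 142.5 N acting down the slope.
Maximum static friction: μ_s N = 0.31 × 765.7 = 237.4 N.
Since 142.5 N is within the 237.4 N limit, the crate stays put and friction is exactly 143 N.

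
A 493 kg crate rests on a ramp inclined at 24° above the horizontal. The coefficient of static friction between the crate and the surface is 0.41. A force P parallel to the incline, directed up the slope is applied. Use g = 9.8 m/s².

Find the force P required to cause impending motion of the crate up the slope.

P ≈ 3770 N

At impending motion up the slope, friction acts down-slope at its limit: f = μ_s N.
P is parallel to the surface, so N = m g cos θ = 4410 N.
Along the incline: P = m g sin θ + μ_s N = 1970 + 0.41×4410 = 3770 N.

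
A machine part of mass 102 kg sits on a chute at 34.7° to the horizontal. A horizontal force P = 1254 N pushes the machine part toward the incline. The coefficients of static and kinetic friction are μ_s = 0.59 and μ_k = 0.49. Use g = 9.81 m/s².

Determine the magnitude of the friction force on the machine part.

Resolve perpendicular to the incline: N = m g cos θ + P sin θ = 102×9.81×cos 34.7° + 1254×sin 34.7° = 1537 N.
Along the incline, the net driving force (taking up-slope positive) is P cos θ − m g sin θ = 1031 − 569.6 = 461.3 N, so equilibrium requires friction f = -461.3 N (down-slope).
Maximum static friction: μ_s N = 0.59 × 1537 = 906.6 N.
Since 461.3 N is within the 906.6 N limit, the machine part stays put and friction is exactly 461 N.

f ≈ 461 N (down the incline)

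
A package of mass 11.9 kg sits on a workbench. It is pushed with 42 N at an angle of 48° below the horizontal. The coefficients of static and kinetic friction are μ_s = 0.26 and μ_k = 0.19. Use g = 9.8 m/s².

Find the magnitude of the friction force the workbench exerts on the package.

f ≈ 28.1 N

The vertical component of P adds to the normal force: N = m g + P sin α = 116.6 + 31.21 = 147.8 N.
Horizontally, friction must balance P cos α = 28.1 N.
The static-friction limit is μ_s N = 38.44 N.
28.1 ≤ 38.44 N → static; friction equals the required 28.1 N.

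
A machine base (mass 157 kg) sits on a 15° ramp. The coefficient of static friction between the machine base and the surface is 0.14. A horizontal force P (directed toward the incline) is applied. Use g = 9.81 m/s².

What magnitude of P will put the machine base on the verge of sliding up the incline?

At impending motion up the slope, friction acts down-slope at its limit: f = μ_s N.
Perpendicular to the incline: N = m g cos θ + P sin θ.
Along the incline: P cos θ = m g sin θ + μ_s N = m g sin θ + μ_s (m g cos θ + P sin θ).
Solving, P (cos θ − μ_s sin θ) = m g (sin θ + μ_s cos θ), so P = 157×9.81×(sin 15° + 0.14 cos 15°)/(cos 15° − 0.14 sin 15°) = 1540×0.394/0.9297 = 653 N.

P ≈ 653 N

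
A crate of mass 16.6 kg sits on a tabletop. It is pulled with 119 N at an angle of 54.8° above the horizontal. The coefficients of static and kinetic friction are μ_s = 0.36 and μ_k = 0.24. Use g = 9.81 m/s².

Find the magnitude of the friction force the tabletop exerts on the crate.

Vertical equilibrium gives N = m g − P sin α = 65.61 N.
The horizontal driving force is P cos α = 68.6 N, so equilibrium needs friction f = 68.6 N.
μ_s N = 0.36 × 65.61 = 23.62 N.
68.6 > 23.62 N → the crate slides; f = μ_k N = 0.24×65.61 = 15.7 N.

f ≈ 15.7 N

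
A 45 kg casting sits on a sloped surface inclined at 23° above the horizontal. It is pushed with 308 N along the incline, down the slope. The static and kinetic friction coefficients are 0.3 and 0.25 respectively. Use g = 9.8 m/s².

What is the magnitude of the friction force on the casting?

Perpendicular to the surface, N = m g cos θ = 45·9.8·cos 23° = 405.9 N.
Parallel to the incline, ΣF = 0 gives f = m g sin θ + P = 172.3 + 308 = 480.3 N (up-slope positive).
The static-friction ceiling is μ_s N = 0.3 × 405.9 = 121.8 N.
Since |480.3| > 121.8 N, static friction cannot hold it; the casting slides down the incline and kinetic friction applies: f = μ_k N = 0.25 × 405.9 = 101 N.

f ≈ 101 N (up the incline)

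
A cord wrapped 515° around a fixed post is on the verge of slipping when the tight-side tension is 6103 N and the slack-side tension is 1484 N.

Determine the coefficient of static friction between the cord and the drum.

T₂/T₁ = e^{μβ} → μ = ln(T₂/T₁)/β.
β = 515° = 8.988 rad.
μ = ln(6103/1484)/8.988 = ln(4.113)/8.988 = 0.157.

μ ≈ 0.157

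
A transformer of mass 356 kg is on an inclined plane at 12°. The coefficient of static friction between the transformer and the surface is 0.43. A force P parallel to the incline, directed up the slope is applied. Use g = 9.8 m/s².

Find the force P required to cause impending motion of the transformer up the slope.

At impending motion up the slope, friction acts down-slope at its limit: f = μ_s N.
P is parallel to the surface, so N = m g cos θ = 3410 N.
Along the incline: P = m g sin θ + μ_s N = 725 + 0.43×3410 = 2190 N.

P ≈ 2190 N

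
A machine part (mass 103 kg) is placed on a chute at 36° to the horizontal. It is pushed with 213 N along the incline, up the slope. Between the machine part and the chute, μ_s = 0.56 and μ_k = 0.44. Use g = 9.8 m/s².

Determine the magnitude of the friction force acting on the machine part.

f ≈ 380 N (up the incline)

Perpendicular to the surface, N = m g cos θ = 103·9.8·cos 36° = 816.6 N.
For equilibrium along the incline the friction force must supply f = m g sin θ − P = 593.3 − 213 = 380.3 N (positive meaning up-slope).
Maximum static friction available: μ_s N = 0.56 × 816.6 = 457.3 N.
Since |380.3| ≤ 457.3 N, the machine part remains in static equilibrium and friction takes exactly the required value.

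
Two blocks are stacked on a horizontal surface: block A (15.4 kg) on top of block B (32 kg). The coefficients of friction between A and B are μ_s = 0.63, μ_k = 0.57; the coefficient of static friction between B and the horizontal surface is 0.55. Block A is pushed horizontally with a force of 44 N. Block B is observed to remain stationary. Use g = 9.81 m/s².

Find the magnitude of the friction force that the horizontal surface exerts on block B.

Normal force at the A–B interface: N₁ = m_A g = 151.1 N.
Maximum static friction on A from B: μ_s N₁ = 0.63×151.1 = 95.18 N.
P = 44 N is within that limit, so A and B move together (both at rest); the A–B friction is simply f₁ = P = 44 N.
By Newton's third law B feels 44 N forward from A. With B stationary, the floor's static friction on B balances it: f₂ = 44 N (well within μ_s(m_A+m_B)g = 255.7 N).

f ≈ 44 N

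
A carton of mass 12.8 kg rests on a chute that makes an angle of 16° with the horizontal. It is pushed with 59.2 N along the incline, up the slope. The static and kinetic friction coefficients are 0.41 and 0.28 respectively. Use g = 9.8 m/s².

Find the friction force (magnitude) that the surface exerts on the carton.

f ≈ 24.6 N (down the incline)

The normal reaction is N = m g cos θ = 120.6 N.
The friction needed for equilibrium is m g sin θ − P = 34.58 − 59.2 = -24.62 N, measured positive up-slope.
The static-friction ceiling is μ_s N = 0.41 × 120.6 = 49.44 N.
Since |-24.62| ≤ 49.44 N, no slip — friction simply equals what equilibrium demands.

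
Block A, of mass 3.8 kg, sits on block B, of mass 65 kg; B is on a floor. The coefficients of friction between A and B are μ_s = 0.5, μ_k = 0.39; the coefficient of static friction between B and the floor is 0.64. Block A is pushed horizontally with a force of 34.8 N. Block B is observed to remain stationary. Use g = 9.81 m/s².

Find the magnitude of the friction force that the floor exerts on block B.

Normal force at the A–B interface: N₁ = m_A g = 37.28 N.
Maximum static friction on A from B: μ_s N₁ = 0.5×37.28 = 18.64 N.
P = 34.8 N exceeds that limit, so A slips over B and the interface friction becomes kinetic: f₁ = μ_k N₁ = 0.39×37.28 = 14.5 N.
B experiences an equal 14.5 N forward from A (third law). B is in equilibrium, so the floor supplies f₂ = 14.5 N of static friction (limit μ_s(m_A+m_B)g = 432 N, not exceeded).

f ≈ 14.5 N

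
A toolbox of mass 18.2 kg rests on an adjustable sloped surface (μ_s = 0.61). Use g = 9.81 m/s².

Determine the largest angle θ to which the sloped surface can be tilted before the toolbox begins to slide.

At the slip threshold, m g sin θ = μ_s · m g cos θ, so tan θ = μ_s.
θ_max = arctan(0.61) = 31.4°.

θ_max ≈ 31.4°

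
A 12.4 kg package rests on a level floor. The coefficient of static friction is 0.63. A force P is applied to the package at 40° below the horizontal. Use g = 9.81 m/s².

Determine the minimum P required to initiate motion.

P ≈ 212 N

N = m g + P sin α (the push presses the package into the level floor).
At impending slip, P cos α = μ_s N = μ_s (m g + P sin α).
Solving: P (cos α − μ_s sin α) = μ_s m g → P = 0.63×122/(cos 40° − 0.63 sin 40°) = 76.6/0.3611 = 212 N.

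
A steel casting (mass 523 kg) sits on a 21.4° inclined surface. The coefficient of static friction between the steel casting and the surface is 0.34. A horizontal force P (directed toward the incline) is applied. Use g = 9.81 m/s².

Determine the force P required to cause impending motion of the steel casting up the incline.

At impending motion up the slope, friction acts down-slope at its limit: f = μ_s N.
Perpendicular to the incline: N = m g cos θ + P sin θ.
Along the incline: P cos θ = m g sin θ + μ_s N = m g sin θ + μ_s (m g cos θ + P sin θ).
Solving, P (cos θ − μ_s sin θ) = m g (sin θ + μ_s cos θ), so P = 523×9.81×(sin 21.4° + 0.34 cos 21.4°)/(cos 21.4° − 0.34 sin 21.4°) = 5130×0.6814/0.807 = 4330 N.

P ≈ 4330 N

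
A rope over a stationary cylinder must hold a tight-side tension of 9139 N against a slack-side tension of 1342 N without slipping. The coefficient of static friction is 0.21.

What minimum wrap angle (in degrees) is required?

β_min ≈ 523°

T₂/T₁ = e^{μβ} → β = ln(T₂/T₁)/μ.
β = ln(9139/1342)/0.21 = 1.918/0.21 = 9.135 rad.
In degrees: β = 9.135 × 180/π = 523°.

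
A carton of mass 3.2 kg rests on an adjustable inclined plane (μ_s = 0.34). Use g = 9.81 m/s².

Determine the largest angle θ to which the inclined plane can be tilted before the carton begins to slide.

θ_max ≈ 18.8°

At the slip threshold, m g sin θ = μ_s · m g cos θ, so tan θ = μ_s.
θ_max = arctan(0.34) = 18.8°.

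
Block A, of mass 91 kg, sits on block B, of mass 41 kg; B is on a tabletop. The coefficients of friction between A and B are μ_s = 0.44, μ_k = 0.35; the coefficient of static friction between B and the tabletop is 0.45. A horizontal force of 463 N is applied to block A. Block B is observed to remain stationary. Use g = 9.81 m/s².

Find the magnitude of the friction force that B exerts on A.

The normal force B exerts on A is simply A's weight, N₁ = 892.7 N.
Maximum static friction on A from B: μ_s N₁ = 0.44×892.7 = 392.8 N.
P = 463 N exceeds that limit, so A slips over B and the interface friction becomes kinetic: f₁ = μ_k N₁ = 0.35×892.7 = 312 N.
By Newton's third law B feels 312 N forward from A. With B stationary, the floor's static friction on B balances it: f₂ = 312 N (well within μ_s(m_A+m_B)g = 582.7 N).

f ≈ 312 N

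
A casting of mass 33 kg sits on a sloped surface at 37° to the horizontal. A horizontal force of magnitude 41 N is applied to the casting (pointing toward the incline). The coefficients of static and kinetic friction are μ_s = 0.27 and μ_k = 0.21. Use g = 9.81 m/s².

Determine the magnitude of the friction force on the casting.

The horizontal push has a component P sin θ into the surface, so N = m g cos θ + P sin θ = 258.5 + 24.67 = 283.2 N.
Parallel to the incline: P cos θ − m g sin θ = 32.74 − 194.8 = -162.1 N; the friction needed to balance this is 162.1 N acting up the slope.
The limit of static friction is μ_s N = 76.47 N.
|f_req| = 162.1 > 76.47 N → the casting slides down the incline; f = μ_k N = 0.21 × 283.2 = 59.5 N.

f ≈ 59.5 N (up the incline)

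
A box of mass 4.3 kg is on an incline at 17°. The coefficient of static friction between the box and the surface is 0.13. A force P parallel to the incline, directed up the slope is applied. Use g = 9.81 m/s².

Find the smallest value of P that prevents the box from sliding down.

P_min ≈ 7.09 N

The box tends to slide down (tan θ > μ_s), so at the point of impending slip friction acts up-slope at its limit: f = μ_s N.
P is parallel to the surface, so N = m g cos θ = 40.3 N.
Along the incline: P + μ_s N = m g sin θ, so P = 12.3 − 0.13×40.3 = 7.09 N.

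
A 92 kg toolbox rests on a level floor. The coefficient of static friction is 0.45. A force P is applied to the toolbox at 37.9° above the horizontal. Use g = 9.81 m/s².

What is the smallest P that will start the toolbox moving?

N = m g − P sin α (the pull lifts the toolbox).
At impending slip, P cos α = μ_s N = μ_s (m g − P sin α).
Solving: P (cos α + μ_s sin α) = μ_s m g → P = 0.45×903/(cos 37.9° + 0.45 sin 37.9°) = 406/1.066 = 381 N.

P ≈ 381 N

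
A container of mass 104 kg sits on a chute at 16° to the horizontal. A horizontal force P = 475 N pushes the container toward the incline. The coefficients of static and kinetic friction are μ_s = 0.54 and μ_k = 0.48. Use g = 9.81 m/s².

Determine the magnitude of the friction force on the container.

f ≈ 175 N (down the incline)

Resolve perpendicular to the incline: N = m g cos θ + P sin θ = 104×9.81×cos 16° + 475×sin 16° = 1112 N.
Along the incline, the net driving force (taking up-slope positive) is P cos θ − m g sin θ = 456.6 − 281.2 = 175.4 N, so equilibrium requires friction f = -175.4 N (down-slope).
The limit of static friction is μ_s N = 600.3 N.
|f_req| = 175.4 ≤ 600.3 N → the container is in equilibrium; friction equals the required value.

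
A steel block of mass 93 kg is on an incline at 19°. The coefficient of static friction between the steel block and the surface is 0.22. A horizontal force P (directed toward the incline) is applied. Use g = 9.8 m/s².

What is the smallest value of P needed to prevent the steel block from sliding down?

The steel block tends to slide down (tan θ > μ_s), so at the point of impending slip friction acts up-slope at its limit: f = μ_s N.
Perpendicular to the incline: N = m g cos θ + P sin θ.
Along the incline: P cos θ + μ_s N = m g sin θ, i.e. P cos θ + μ_s (m g cos θ + P sin θ) = m g sin θ.
Solving, P (cos θ + μ_s sin θ) = m g (sin θ − μ_s cos θ), so P = 911×0.1176/1.017 = 105 N.

P_min ≈ 105 N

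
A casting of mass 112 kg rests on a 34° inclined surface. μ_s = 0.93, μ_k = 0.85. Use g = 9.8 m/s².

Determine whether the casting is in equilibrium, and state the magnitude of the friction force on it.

f ≈ 614 N

N = m g cos θ = 910 N.
Down-slope weight component: m g sin θ = 614 N.
μ_s N = 846 N.
614 ≤ 846 N, so it stays put; friction = 614 N.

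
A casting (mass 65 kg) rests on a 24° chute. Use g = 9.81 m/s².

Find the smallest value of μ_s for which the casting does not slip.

At the slip threshold m g sin θ = μ_s m g cos θ, so μ_s,min = tan θ.
μ_s,min = tan 24° = 0.445.

μ_s,min ≈ 0.445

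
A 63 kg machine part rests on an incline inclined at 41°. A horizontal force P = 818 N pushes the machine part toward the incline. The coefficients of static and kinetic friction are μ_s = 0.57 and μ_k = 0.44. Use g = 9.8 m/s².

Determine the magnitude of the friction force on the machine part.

The horizontal push has a component P sin θ into the surface, so N = m g cos θ + P sin θ = 466 + 536.7 = 1003 N.
Parallel to the incline: P cos θ − m g sin θ = 617.4 − 405.1 = 212.3 N; the friction needed to balance this is 212.3 N acting down the slope.
Maximum static friction: μ_s N = 0.57 × 1003 = 571.5 N.
|f_req| = 212.3 ≤ 571.5 N → the machine part is in equilibrium; friction equals the required value.

f ≈ 212 N (down the incline)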